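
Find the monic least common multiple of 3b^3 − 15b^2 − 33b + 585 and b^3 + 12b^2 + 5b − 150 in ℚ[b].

b^5 + 2b^4 − 76b^3 + 268b^2 + 1695b − 5850

Apply the Euclidean algorithm:
  3b^3 − 15b^2 − 33b + 585 = (3)(b^3 + 12b^2 + 5b − 150) + (−51b^2 − 48b + 1035)
  b^3 + 12b^2 + 5b − 150 = (−(1/51)b − 188/867)(−51b^2 − 48b + 1035) + ((4302/289)b + 21510/289)
  −51b^2 − 48b + 1035 = (−(4913/1434)b + 6647/478)((4302/289)b + 21510/289) + (0)
Last nonzero remainder: (4302/289)b + 21510/289. Dividing through by 4302/289 gives the monic gcd b + 5.
Then lcm(f, g) = f·g / gcd(f, g); expanding and making the result monic gives the answer.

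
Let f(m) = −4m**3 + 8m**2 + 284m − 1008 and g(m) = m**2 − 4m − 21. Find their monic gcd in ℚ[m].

m − 7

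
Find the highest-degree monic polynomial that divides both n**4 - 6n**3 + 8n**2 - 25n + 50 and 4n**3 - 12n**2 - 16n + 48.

n - 2

Repeated division with remainder:
  n**4 - 6n**3 + 8n**2 - 25n + 50 = ((1/4)n - 3/4)(4n**3 - 12n**2 - 16n + 48) + (3n**2 - 49n + 86)
  4n**3 - 12n**2 - 16n + 48 = ((4/3)n + 160/9)(3n**2 - 49n + 86) + ((6664/9)n - 13328/9)
  3n**2 - 49n + 86 = ((27/6664)n - 387/6664)((6664/9)n - 13328/9) + (0)
Last nonzero remainder: (6664/9)n - 13328/9. Dividing through by 6664/9 gives the monic gcd n - 2.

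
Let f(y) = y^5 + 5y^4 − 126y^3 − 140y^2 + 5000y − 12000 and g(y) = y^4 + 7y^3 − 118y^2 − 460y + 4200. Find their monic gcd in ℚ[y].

y^3 + 14y^2 − 20y − 600

Apply the Euclidean algorithm:
  y^5 + 5y^4 − 126y^3 − 140y^2 + 5000y − 12000 = (y − 2)(y^4 + 7y^3 − 118y^2 − 460y + 4200) + (6y^3 + 84y^2 − 120y − 3600)
  y^4 + 7y^3 − 118y^2 − 460y + 4200 = ((1/6)y − 7/6)(6y^3 + 84y^2 − 120y − 3600) + (0)
Last nonzero remainder: 6y^3 + 84y^2 − 120y − 3600. Dividing through by 6 gives the monic gcd y^3 + 14y^2 − 20y − 600.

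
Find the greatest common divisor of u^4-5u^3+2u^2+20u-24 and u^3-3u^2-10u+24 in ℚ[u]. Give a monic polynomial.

Apply the Euclidean algorithm:
  u^4-5u^3+2u^2+20u-24 = (u-2)(u^3-3u^2-10u+24) + (6u^2-24u+24)
  u^3-3u^2-10u+24 = ((1/6)u+1/6)(6u^2-24u+24) + (-10u+20)
  6u^2-24u+24 = (-(3/5)u+6/5)(-10u+20) + (0)
Last nonzero remainder: -10u+20. Dividing through by -10 gives the monic gcd u-2.

u-2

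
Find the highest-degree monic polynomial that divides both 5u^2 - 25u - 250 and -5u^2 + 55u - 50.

Euclidean algorithm in ℚ[u]:
  5u^2 - 25u - 250 = (-1)(-5u^2 + 55u - 50) + (30u - 300)
  -5u^2 + 55u - 50 = (-(1/6)u + 1/6)(30u - 300) + (0)
Last nonzero remainder: 30u - 300. Dividing through by 30 gives the monic gcd u - 10.

u - 10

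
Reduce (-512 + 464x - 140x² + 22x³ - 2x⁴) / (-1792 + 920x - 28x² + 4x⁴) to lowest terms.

(4 - x)/(14 + 2x)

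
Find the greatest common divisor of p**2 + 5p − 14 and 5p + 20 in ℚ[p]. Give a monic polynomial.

1

Apply the Euclidean algorithm:
  p**2 + 5p − 14 = ((1/5)p + 1/5)(5p + 20) + (−18)
  5p + 20 = (−(5/18)p − 10/9)(−18) + (0)
The last nonzero remainder is the constant −18, so the polynomials are coprime and gcd = 1.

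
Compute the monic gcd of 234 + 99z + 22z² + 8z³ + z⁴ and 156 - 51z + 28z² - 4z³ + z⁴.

13 - z + z²

Apply the Euclidean algorithm:
  z⁴ + 8z³ + 22z² + 99z + 234 = (z⁴ - 4z³ + 28z² - 51z + 156) + (12z³ - 6z² + 150z + 78)
  z⁴ - 4z³ + 28z² - 51z + 156 = ((1/12)z - 7/24)(12z³ - 6z² + 150z + 78) + ((55/4)z² - (55/4)z + 715/4)
  12z³ - 6z² + 150z + 78 = ((48/55)z + 24/55)((55/4)z² - (55/4)z + 715/4) + (0)
Last nonzero remainder: (55/4)z² - (55/4)z + 715/4. Dividing through by 55/4 gives the monic gcd z² - z + 13.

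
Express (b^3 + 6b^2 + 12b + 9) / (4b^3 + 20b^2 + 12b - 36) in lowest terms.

(b^2 + 3b + 3)/(4b^2 + 8b - 12)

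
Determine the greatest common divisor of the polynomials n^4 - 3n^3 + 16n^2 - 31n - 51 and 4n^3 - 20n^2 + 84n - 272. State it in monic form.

n^2 - n + 17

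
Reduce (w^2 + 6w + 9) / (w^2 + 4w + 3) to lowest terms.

(w + 3)/(w + 1)

Euclidean algorithm in ℚ[w]:
  w^2 + 6w + 9 = (w^2 + 4w + 3) + (2w + 6)
  w^2 + 4w + 3 = ((1/2)w + 1/2)(2w + 6) + (0)
Last nonzero remainder: 2w + 6. Dividing through by 2 gives the monic gcd w + 3.
Cancel w + 3 from numerator and denominator to get the reduced form.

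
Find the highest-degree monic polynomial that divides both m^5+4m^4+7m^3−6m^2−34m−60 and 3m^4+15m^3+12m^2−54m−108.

m^3+2m^2−2m−12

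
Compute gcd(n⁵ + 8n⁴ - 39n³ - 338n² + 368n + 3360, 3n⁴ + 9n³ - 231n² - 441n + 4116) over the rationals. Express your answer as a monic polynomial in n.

Euclidean algorithm in ℚ[n]:
  n⁵ + 8n⁴ - 39n³ - 338n² + 368n + 3360 = ((1/3)n + 5/3)(3n⁴ + 9n³ - 231n² - 441n + 4116) + (23n³ + 194n² - 269n - 3500)
  3n⁴ + 9n³ - 231n² - 441n + 4116 = ((3/23)n - 375/529)(23n³ + 194n² - 269n - 3500) + (-(30888/529)n² - (92664/529)n + 864864/529)
  23n³ + 194n² - 269n - 3500 = (-(12167/30888)n - 66125/30888)(-(30888/529)n² - (92664/529)n + 864864/529) + (0)
Last nonzero remainder: -(30888/529)n² - (92664/529)n + 864864/529. Dividing through by -30888/529 gives the monic gcd n² + 3n - 28.

n² + 3n - 28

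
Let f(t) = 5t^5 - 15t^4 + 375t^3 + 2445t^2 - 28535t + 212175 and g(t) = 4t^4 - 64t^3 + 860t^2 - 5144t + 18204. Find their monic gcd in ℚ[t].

Repeated division with remainder:
  5t^5 - 15t^4 + 375t^3 + 2445t^2 - 28535t + 212175 = ((5/4)t + 65/4)(4t^4 - 64t^3 + 860t^2 - 5144t + 18204) + (340t^3 - 5100t^2 + 32300t - 83640)
  4t^4 - 64t^3 + 860t^2 - 5144t + 18204 = ((1/85)t - 1/85)(340t^3 - 5100t^2 + 32300t - 83640) + (420t^2 - 3780t + 17220)
  340t^3 - 5100t^2 + 32300t - 83640 = ((17/21)t - 34/7)(420t^2 - 3780t + 17220) + (0)
Last nonzero remainder: 420t^2 - 3780t + 17220. Dividing through by 420 gives the monic gcd t^2 - 9t + 41.

t^2 - 9t + 41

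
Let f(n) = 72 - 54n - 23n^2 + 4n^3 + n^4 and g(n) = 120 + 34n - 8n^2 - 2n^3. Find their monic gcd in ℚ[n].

Euclidean algorithm in ℚ[n]:
  n^4 + 4n^3 - 23n^2 - 54n + 72 = (-(1/2)n)(-2n^3 - 8n^2 + 34n + 120) + (-6n^2 + 6n + 72)
  -2n^3 - 8n^2 + 34n + 120 = ((1/3)n + 5/3)(-6n^2 + 6n + 72) + (0)
Last nonzero remainder: -6n^2 + 6n + 72. Dividing through by -6 gives the monic gcd n^2 - n - 12.

-12 - n + n^2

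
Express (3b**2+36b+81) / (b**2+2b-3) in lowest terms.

(3b+27)/(b-1)

Euclidean algorithm in ℚ[b]:
  3b**2+36b+81 = (3)(b**2+2b-3) + (30b+90)
  b**2+2b-3 = ((1/30)b-1/30)(30b+90) + (0)
Last nonzero remainder: 30b+90. Dividing through by 30 gives the monic gcd b+3.
Cancel b+3 from numerator and denominator to get the reduced form.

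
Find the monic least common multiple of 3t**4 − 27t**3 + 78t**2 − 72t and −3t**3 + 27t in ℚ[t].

Repeated division with remainder:
  3t**4 − 27t**3 + 78t**2 − 72t = (−t + 9)(−3t**3 + 27t) + (105t**2 − 315t)
  −3t**3 + 27t = (−(1/35)t − 3/35)(105t**2 − 315t) + (0)
Last nonzero remainder: 105t**2 − 315t. Dividing through by 105 gives the monic gcd t**2 − 3t.
Then lcm(f, g) = f·g / gcd(f, g); expanding and making the result monic gives the answer.

t**5 − 6t**4 − t**3 + 54t**2 − 72t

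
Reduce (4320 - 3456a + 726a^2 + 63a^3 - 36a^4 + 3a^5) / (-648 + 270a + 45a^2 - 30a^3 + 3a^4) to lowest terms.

(-20 + a + a^2)/(3 + a)

By polynomial division,
  3a^5 - 36a^4 + 63a^3 + 726a^2 - 3456a + 4320 = (a - 2)(3a^4 - 30a^3 + 45a^2 + 270a - 648) + (-42a^3 + 546a^2 - 2268a + 3024)
  3a^4 - 30a^3 + 45a^2 + 270a - 648 = (-(1/14)a - 3/14)(-42a^3 + 546a^2 - 2268a + 3024) + (0)
Last nonzero remainder: -42a^3 + 546a^2 - 2268a + 3024. Dividing through by -42 gives the monic gcd a^3 - 13a^2 + 54a - 72.
Cancel a^3 - 13a^2 + 54a - 72 from numerator and denominator to get the reduced form.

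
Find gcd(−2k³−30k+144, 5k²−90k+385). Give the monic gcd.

1

Euclidean algorithm in ℚ[k]:
  −2k³−30k+144 = (−(2/5)k−36/5)(5k²−90k+385) + (−524k+2916)
  5k²−90k+385 = (−(5/524)k+8145/68644)(−524k+2916) + (669280/17161)
  −524k+2916 = (−(2248091/167320)k+12510369/167320)(669280/17161) + (0)
The last nonzero remainder is the constant 669280/17161, so the polynomials are coprime and gcd = 1.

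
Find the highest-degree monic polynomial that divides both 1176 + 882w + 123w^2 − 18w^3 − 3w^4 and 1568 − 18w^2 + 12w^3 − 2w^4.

−28 − 3w + w^2

By polynomial division,
  −3w^4 − 18w^3 + 123w^2 + 882w + 1176 = (3/2)(−2w^4 + 12w^3 − 18w^2 + 1568) + (−36w^3 + 150w^2 + 882w − 1176)
  −2w^4 + 12w^3 − 18w^2 + 1568 = ((1/18)w − 11/108)(−36w^3 + 150w^2 + 882w − 1176) + (−(931/18)w^2 + (931/6)w + 13034/9)
  −36w^3 + 150w^2 + 882w − 1176 = ((648/931)w − 108/133)(−(931/18)w^2 + (931/6)w + 13034/9) + (0)
Last nonzero remainder: −(931/18)w^2 + (931/6)w + 13034/9. Dividing through by −931/18 gives the monic gcd w^2 − 3w − 28.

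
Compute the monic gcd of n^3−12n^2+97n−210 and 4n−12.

n−3

Repeated division with remainder:
  n^3−12n^2+97n−210 = ((1/4)n^2−(9/4)n+35/2)(4n−12) + (0)
Last nonzero remainder: 4n−12. Dividing through by 4 gives the monic gcd n−3.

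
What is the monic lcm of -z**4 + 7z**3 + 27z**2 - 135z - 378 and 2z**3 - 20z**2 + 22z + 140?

z**6 - 10z**5 - 16z**4 + 286z**3 + 243z**2 - 2484z - 3780

Apply the Euclidean algorithm:
  -z**4 + 7z**3 + 27z**2 - 135z - 378 = (-(1/2)z - 3/2)(2z**3 - 20z**2 + 22z + 140) + (8z**2 - 32z - 168)
  2z**3 - 20z**2 + 22z + 140 = ((1/4)z - 3/2)(8z**2 - 32z - 168) + (16z - 112)
  8z**2 - 32z - 168 = ((1/2)z + 3/2)(16z - 112) + (0)
Last nonzero remainder: 16z - 112. Dividing through by 16 gives the monic gcd z - 7.
Then lcm(f, g) = f·g / gcd(f, g); expanding and making the result monic gives the answer.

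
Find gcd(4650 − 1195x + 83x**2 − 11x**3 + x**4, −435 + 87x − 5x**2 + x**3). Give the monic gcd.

Euclidean algorithm in ℚ[x]:
  x**4 − 11x**3 + 83x**2 − 1195x + 4650 = (x − 6)(x**3 − 5x**2 + 87x − 435) + (−34x**2 − 238x + 2040)
  x**3 − 5x**2 + 87x − 435 = (−(1/34)x + 6/17)(−34x**2 − 238x + 2040) + (231x − 1155)
  −34x**2 − 238x + 2040 = (−(34/231)x − 136/77)(231x − 1155) + (0)
Last nonzero remainder: 231x − 1155. Dividing through by 231 gives the monic gcd x − 5.

−5 + x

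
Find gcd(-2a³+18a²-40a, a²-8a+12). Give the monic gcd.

By polynomial division,
  -2a³+18a²-40a = (-2a+2)(a²-8a+12) + (-24)
  a²-8a+12 = (-(1/24)a²+(1/3)a-1/2)(-24) + (0)
The last nonzero remainder is the constant -24, so the polynomials are coprime and gcd = 1.

1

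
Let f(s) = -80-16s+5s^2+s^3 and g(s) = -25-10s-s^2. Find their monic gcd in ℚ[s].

Euclidean algorithm in ℚ[s]:
  s^3+5s^2-16s-80 = (-s+5)(-s^2-10s-25) + (9s+45)
  -s^2-10s-25 = (-(1/9)s-5/9)(9s+45) + (0)
Last nonzero remainder: 9s+45. Dividing through by 9 gives the monic gcd s+5.

5+s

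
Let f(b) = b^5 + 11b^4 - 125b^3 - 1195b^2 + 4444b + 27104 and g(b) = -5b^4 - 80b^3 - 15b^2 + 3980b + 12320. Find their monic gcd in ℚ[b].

b^3 + 8b^2 - 61b - 308

Euclidean algorithm in ℚ[b]:
  b^5 + 11b^4 - 125b^3 - 1195b^2 + 4444b + 27104 = (-(1/5)b + 1)(-5b^4 - 80b^3 - 15b^2 + 3980b + 12320) + (-48b^3 - 384b^2 + 2928b + 14784)
  -5b^4 - 80b^3 - 15b^2 + 3980b + 12320 = ((5/48)b + 5/6)(-48b^3 - 384b^2 + 2928b + 14784) + (0)
Last nonzero remainder: -48b^3 - 384b^2 + 2928b + 14784. Dividing through by -48 gives the monic gcd b^3 + 8b^2 - 61b - 308.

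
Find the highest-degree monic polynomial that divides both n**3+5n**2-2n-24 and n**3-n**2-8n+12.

n**2+n-6

By polynomial division,
  n**3+5n**2-2n-24 = (n**3-n**2-8n+12) + (6n**2+6n-36)
  n**3-n**2-8n+12 = ((1/6)n-1/3)(6n**2+6n-36) + (0)
Last nonzero remainder: 6n**2+6n-36. Dividing through by 6 gives the monic gcd n**2+n-6.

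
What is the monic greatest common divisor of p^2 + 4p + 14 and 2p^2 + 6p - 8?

1

By polynomial division,
  p^2 + 4p + 14 = (1/2)(2p^2 + 6p - 8) + (p + 18)
  2p^2 + 6p - 8 = (2p - 30)(p + 18) + (532)
  p + 18 = ((1/532)p + 9/266)(532) + (0)
The last nonzero remainder is the constant 532, so the polynomials are coprime and gcd = 1.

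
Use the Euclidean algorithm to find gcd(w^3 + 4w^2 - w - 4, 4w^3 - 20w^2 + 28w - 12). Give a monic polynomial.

Euclidean algorithm in ℚ[w]:
  w^3 + 4w^2 - w - 4 = (1/4)(4w^3 - 20w^2 + 28w - 12) + (9w^2 - 8w - 1)
  4w^3 - 20w^2 + 28w - 12 = ((4/9)w - 148/81)(9w^2 - 8w - 1) + ((1120/81)w - 1120/81)
  9w^2 - 8w - 1 = ((729/1120)w + 81/1120)((1120/81)w - 1120/81) + (0)
Last nonzero remainder: (1120/81)w - 1120/81. Dividing through by 1120/81 gives the monic gcd w - 1.

w - 1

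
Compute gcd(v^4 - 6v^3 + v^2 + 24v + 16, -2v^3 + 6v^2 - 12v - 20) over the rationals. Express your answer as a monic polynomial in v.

v + 1

Repeated division with remainder:
  v^4 - 6v^3 + v^2 + 24v + 16 = (-(1/2)v + 3/2)(-2v^3 + 6v^2 - 12v - 20) + (-14v^2 + 32v + 46)
  -2v^3 + 6v^2 - 12v - 20 = ((1/7)v - 5/49)(-14v^2 + 32v + 46) + (-(750/49)v - 750/49)
  -14v^2 + 32v + 46 = ((343/375)v - 1127/375)(-(750/49)v - 750/49) + (0)
Last nonzero remainder: -(750/49)v - 750/49. Dividing through by -750/49 gives the monic gcd v + 1.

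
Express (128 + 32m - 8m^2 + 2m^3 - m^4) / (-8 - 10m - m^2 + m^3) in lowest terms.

Apply the Euclidean algorithm:
  -m^4 + 2m^3 - 8m^2 + 32m + 128 = (-m + 1)(m^3 - m^2 - 10m - 8) + (-17m^2 + 34m + 136)
  m^3 - m^2 - 10m - 8 = (-(1/17)m - 1/17)(-17m^2 + 34m + 136) + (0)
Last nonzero remainder: -17m^2 + 34m + 136. Dividing through by -17 gives the monic gcd m^2 - 2m - 8.
Cancel m^2 - 2m - 8 from numerator and denominator to get the reduced form.

(-16 - m^2)/(1 + m)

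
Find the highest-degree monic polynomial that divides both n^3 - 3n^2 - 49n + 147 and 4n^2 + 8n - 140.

n + 7

Repeated division with remainder:
  n^3 - 3n^2 - 49n + 147 = ((1/4)n - 5/4)(4n^2 + 8n - 140) + (-4n - 28)
  4n^2 + 8n - 140 = (-n + 5)(-4n - 28) + (0)
Last nonzero remainder: -4n - 28. Dividing through by -4 gives the monic gcd n + 7.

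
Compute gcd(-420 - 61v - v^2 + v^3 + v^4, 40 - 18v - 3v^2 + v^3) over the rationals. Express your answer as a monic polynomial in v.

By polynomial division,
  v^4 + v^3 - v^2 - 61v - 420 = (v + 4)(v^3 - 3v^2 - 18v + 40) + (29v^2 - 29v - 580)
  v^3 - 3v^2 - 18v + 40 = ((1/29)v - 2/29)(29v^2 - 29v - 580) + (0)
Last nonzero remainder: 29v^2 - 29v - 580. Dividing through by 29 gives the monic gcd v^2 - v - 20.

-20 - v + v^2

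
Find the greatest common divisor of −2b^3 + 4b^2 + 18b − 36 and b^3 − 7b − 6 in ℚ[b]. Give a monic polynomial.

Euclidean algorithm in ℚ[b]:
  −2b^3 + 4b^2 + 18b − 36 = (−2)(b^3 − 7b − 6) + (4b^2 + 4b − 48)
  b^3 − 7b − 6 = ((1/4)b − 1/4)(4b^2 + 4b − 48) + (6b − 18)
  4b^2 + 4b − 48 = ((2/3)b + 8/3)(6b − 18) + (0)
Last nonzero remainder: 6b − 18. Dividing through by 6 gives the monic gcd b − 3.

b − 3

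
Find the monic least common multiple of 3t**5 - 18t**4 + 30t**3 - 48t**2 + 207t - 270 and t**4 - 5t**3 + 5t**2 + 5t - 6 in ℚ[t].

t**7 - 6t**6 + 9t**5 - 10t**4 + 59t**3 - 74t**2 - 69t + 90

Repeated division with remainder:
  3t**5 - 18t**4 + 30t**3 - 48t**2 + 207t - 270 = (3t - 3)(t**4 - 5t**3 + 5t**2 + 5t - 6) + (-48t**2 + 240t - 288)
  t**4 - 5t**3 + 5t**2 + 5t - 6 = (-(1/48)t**2 + 1/48)(-48t**2 + 240t - 288) + (0)
Last nonzero remainder: -48t**2 + 240t - 288. Dividing through by -48 gives the monic gcd t**2 - 5t + 6.
Then lcm(f, g) = f·g / gcd(f, g); expanding and making the result monic gives the answer.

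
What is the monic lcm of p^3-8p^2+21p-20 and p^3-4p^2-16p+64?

p^5-8p^4+5p^3+108p^2-336p+320

Apply the Euclidean algorithm:
  p^3-8p^2+21p-20 = (p^3-4p^2-16p+64) + (-4p^2+37p-84)
  p^3-4p^2-16p+64 = (-(1/4)p-21/16)(-4p^2+37p-84) + ((185/16)p-185/4)
  -4p^2+37p-84 = (-(64/185)p+336/185)((185/16)p-185/4) + (0)
Last nonzero remainder: (185/16)p-185/4. Dividing through by 185/16 gives the monic gcd p-4.
Then lcm(f, g) = f·g / gcd(f, g); expanding and making the result monic gives the answer.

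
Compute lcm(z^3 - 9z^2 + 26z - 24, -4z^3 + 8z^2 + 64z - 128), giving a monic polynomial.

Apply the Euclidean algorithm:
  z^3 - 9z^2 + 26z - 24 = (-1/4)(-4z^3 + 8z^2 + 64z - 128) + (-7z^2 + 42z - 56)
  -4z^3 + 8z^2 + 64z - 128 = ((4/7)z + 16/7)(-7z^2 + 42z - 56) + (0)
Last nonzero remainder: -7z^2 + 42z - 56. Dividing through by -7 gives the monic gcd z^2 - 6z + 8.
Then lcm(f, g) = f·g / gcd(f, g); expanding and making the result monic gives the answer.

z^4 - 5z^3 - 10z^2 + 80z - 96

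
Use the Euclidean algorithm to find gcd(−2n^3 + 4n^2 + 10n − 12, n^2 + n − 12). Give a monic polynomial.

n − 3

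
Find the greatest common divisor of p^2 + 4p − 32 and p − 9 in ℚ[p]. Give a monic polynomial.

Euclidean algorithm in ℚ[p]:
  p^2 + 4p − 32 = (p + 13)(p − 9) + (85)
  p − 9 = ((1/85)p − 9/85)(85) + (0)
The last nonzero remainder is the constant 85, so the polynomials are coprime and gcd = 1.

1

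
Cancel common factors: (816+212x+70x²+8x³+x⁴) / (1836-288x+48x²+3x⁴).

Euclidean algorithm in ℚ[x]:
  x⁴+8x³+70x²+212x+816 = (1/3)(3x⁴+48x²-288x+1836) + (8x³+54x²+308x+204)
  3x⁴+48x²-288x+1836 = ((3/8)x-81/32)(8x³+54x²+308x+204) + ((1107/16)x²+(3321/8)x+18819/8)
  8x³+54x²+308x+204 = ((128/1107)x+32/369)((1107/16)x²+(3321/8)x+18819/8) + (0)
Last nonzero remainder: (1107/16)x²+(3321/8)x+18819/8. Dividing through by 1107/16 gives the monic gcd x²+6x+34.
Cancel x²+6x+34 from numerator and denominator to get the reduced form.

(24+2x+x²)/(54-18x+3x²)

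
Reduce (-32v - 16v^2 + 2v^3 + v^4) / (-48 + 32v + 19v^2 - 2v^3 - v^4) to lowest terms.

By polynomial division,
  v^4 + 2v^3 - 16v^2 - 32v = (-1)(-v^4 - 2v^3 + 19v^2 + 32v - 48) + (3v^2 - 48)
  -v^4 - 2v^3 + 19v^2 + 32v - 48 = (-(1/3)v^2 - (2/3)v + 1)(3v^2 - 48) + (0)
Last nonzero remainder: 3v^2 - 48. Dividing through by 3 gives the monic gcd v^2 - 16.
Cancel v^2 - 16 from numerator and denominator to get the reduced form.

(-2v - v^2)/(-3 + 2v + v^2)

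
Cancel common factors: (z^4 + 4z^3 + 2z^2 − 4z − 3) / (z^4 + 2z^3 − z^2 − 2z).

By polynomial division,
  z^4 + 4z^3 + 2z^2 − 4z − 3 = (z^4 + 2z^3 − z^2 − 2z) + (2z^3 + 3z^2 − 2z − 3)
  z^4 + 2z^3 − z^2 − 2z = ((1/2)z + 1/4)(2z^3 + 3z^2 − 2z − 3) + (−(3/4)z^2 + 3/4)
  2z^3 + 3z^2 − 2z − 3 = (−(8/3)z − 4)(−(3/4)z^2 + 3/4) + (0)
Last nonzero remainder: −(3/4)z^2 + 3/4. Dividing through by −3/4 gives the monic gcd z^2 − 1.
Cancel z^2 − 1 from numerator and denominator to get the reduced form.

(z^2 + 4z + 3)/(z^2 + 2z)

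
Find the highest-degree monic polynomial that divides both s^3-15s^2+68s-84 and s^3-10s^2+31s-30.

s-2

Repeated division with remainder:
  s^3-15s^2+68s-84 = (s^3-10s^2+31s-30) + (-5s^2+37s-54)
  s^3-10s^2+31s-30 = (-(1/5)s+13/25)(-5s^2+37s-54) + ((24/25)s-48/25)
  -5s^2+37s-54 = (-(125/24)s+225/8)((24/25)s-48/25) + (0)
Last nonzero remainder: (24/25)s-48/25. Dividing through by 24/25 gives the monic gcd s-2.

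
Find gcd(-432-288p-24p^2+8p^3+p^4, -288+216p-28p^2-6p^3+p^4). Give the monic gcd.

-36+p^2

Apply the Euclidean algorithm:
  p^4+8p^3-24p^2-288p-432 = (p^4-6p^3-28p^2+216p-288) + (14p^3+4p^2-504p-144)
  p^4-6p^3-28p^2+216p-288 = ((1/14)p-22/49)(14p^3+4p^2-504p-144) + ((480/49)p^2-17280/49)
  14p^3+4p^2-504p-144 = ((343/240)p+49/120)((480/49)p^2-17280/49) + (0)
Last nonzero remainder: (480/49)p^2-17280/49. Dividing through by 480/49 gives the monic gcd p^2-36.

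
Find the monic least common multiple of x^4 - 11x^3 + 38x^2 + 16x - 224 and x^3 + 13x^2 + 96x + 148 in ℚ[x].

By polynomial division,
  x^4 - 11x^3 + 38x^2 + 16x - 224 = (x - 24)(x^3 + 13x^2 + 96x + 148) + (254x^2 + 2172x + 3328)
  x^3 + 13x^2 + 96x + 148 = ((1/254)x + 565/32258)(254x^2 + 2172x + 3328) + ((723466/16129)x + 1446932/16129)
  254x^2 + 2172x + 3328 = ((2048383/361733)x + 13419328/361733)((723466/16129)x + 1446932/16129) + (0)
Last nonzero remainder: (723466/16129)x + 1446932/16129. Dividing through by 723466/16129 gives the monic gcd x + 2.
Then lcm(f, g) = f·g / gcd(f, g); expanding and making the result monic gives the answer.

x^6 - 9x^4 - 380x^3 + 2764x^2 - 1280x - 16576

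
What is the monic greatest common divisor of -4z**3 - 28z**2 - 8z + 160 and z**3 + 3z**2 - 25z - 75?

Apply the Euclidean algorithm:
  -4z**3 - 28z**2 - 8z + 160 = (-4)(z**3 + 3z**2 - 25z - 75) + (-16z**2 - 108z - 140)
  z**3 + 3z**2 - 25z - 75 = (-(1/16)z + 15/64)(-16z**2 - 108z - 140) + (-(135/16)z - 675/16)
  -16z**2 - 108z - 140 = ((256/135)z + 448/135)(-(135/16)z - 675/16) + (0)
Last nonzero remainder: -(135/16)z - 675/16. Dividing through by -135/16 gives the monic gcd z + 5.

z + 5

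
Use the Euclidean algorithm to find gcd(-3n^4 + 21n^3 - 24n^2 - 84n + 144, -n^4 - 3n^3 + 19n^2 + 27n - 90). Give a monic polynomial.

n^2 - 5n + 6

By polynomial division,
  -3n^4 + 21n^3 - 24n^2 - 84n + 144 = (3)(-n^4 - 3n^3 + 19n^2 + 27n - 90) + (30n^3 - 81n^2 - 165n + 414)
  -n^4 - 3n^3 + 19n^2 + 27n - 90 = (-(1/30)n - 19/100)(30n^3 - 81n^2 - 165n + 414) + (-(189/100)n^2 + (189/20)n - 567/50)
  30n^3 - 81n^2 - 165n + 414 = (-(1000/63)n - 2300/63)(-(189/100)n^2 + (189/20)n - 567/50) + (0)
Last nonzero remainder: -(189/100)n^2 + (189/20)n - 567/50. Dividing through by -189/100 gives the monic gcd n^2 - 5n + 6.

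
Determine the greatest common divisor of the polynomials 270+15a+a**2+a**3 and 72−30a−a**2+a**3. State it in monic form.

6+a

By polynomial division,
  a**3+a**2+15a+270 = (a**3−a**2−30a+72) + (2a**2+45a+198)
  a**3−a**2−30a+72 = ((1/2)a−47/4)(2a**2+45a+198) + ((1599/4)a+4797/2)
  2a**2+45a+198 = ((8/1599)a+44/533)((1599/4)a+4797/2) + (0)
Last nonzero remainder: (1599/4)a+4797/2. Dividing through by 1599/4 gives the monic gcd a+6.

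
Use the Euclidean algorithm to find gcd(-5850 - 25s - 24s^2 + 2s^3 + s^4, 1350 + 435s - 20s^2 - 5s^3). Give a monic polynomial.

-90 + s + s^2

Repeated division with remainder:
  s^4 + 2s^3 - 24s^2 - 25s - 5850 = (-(1/5)s + 2/5)(-5s^3 - 20s^2 + 435s + 1350) + (71s^2 + 71s - 6390)
  -5s^3 - 20s^2 + 435s + 1350 = (-(5/71)s - 15/71)(71s^2 + 71s - 6390) + (0)
Last nonzero remainder: 71s^2 + 71s - 6390. Dividing through by 71 gives the monic gcd s^2 + s - 90.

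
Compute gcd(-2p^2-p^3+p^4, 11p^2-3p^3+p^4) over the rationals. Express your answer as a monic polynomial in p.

Apply the Euclidean algorithm:
  p^4-p^3-2p^2 = (p^4-3p^3+11p^2) + (2p^3-13p^2)
  p^4-3p^3+11p^2 = ((1/2)p+7/4)(2p^3-13p^2) + ((135/4)p^2)
  2p^3-13p^2 = ((8/135)p-52/135)((135/4)p^2) + (0)
Last nonzero remainder: (135/4)p^2. Dividing through by 135/4 gives the monic gcd p^2.

p^2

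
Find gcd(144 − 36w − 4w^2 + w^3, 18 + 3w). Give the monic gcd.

6 + w

Apply the Euclidean algorithm:
  w^3 − 4w^2 − 36w + 144 = ((1/3)w^2 − (10/3)w + 8)(3w + 18) + (0)
Last nonzero remainder: 3w + 18. Dividing through by 3 gives the monic gcd w + 6.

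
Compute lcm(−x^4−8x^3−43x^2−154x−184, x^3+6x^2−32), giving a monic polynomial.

x^6+10x^5+51x^4+176x^3+148x^2−864x−1472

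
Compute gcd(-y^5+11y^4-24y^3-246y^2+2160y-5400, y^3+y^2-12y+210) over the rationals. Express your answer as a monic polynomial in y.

y^2-6y+30

Euclidean algorithm in ℚ[y]:
  -y^5+11y^4-24y^3-246y^2+2160y-5400 = (-y^2+12y-48)(y^3+y^2-12y+210) + (156y^2-936y+4680)
  y^3+y^2-12y+210 = ((1/156)y+7/156)(156y^2-936y+4680) + (0)
Last nonzero remainder: 156y^2-936y+4680. Dividing through by 156 gives the monic gcd y^2-6y+30.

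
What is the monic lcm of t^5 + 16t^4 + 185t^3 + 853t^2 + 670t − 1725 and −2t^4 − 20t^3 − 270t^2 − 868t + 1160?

t^7 + 22t^6 + 397t^5 + 3819t^4 + 27248t^3 + 101243t^2 + 67370t − 200100

Apply the Euclidean algorithm:
  t^5 + 16t^4 + 185t^3 + 853t^2 + 670t − 1725 = (−(1/2)t − 3)(−2t^4 − 20t^3 − 270t^2 − 868t + 1160) + (−10t^3 − 391t^2 − 1354t + 1755)
  −2t^4 − 20t^3 − 270t^2 − 868t + 1160 = ((1/5)t − 291/50)(−10t^3 − 391t^2 − 1354t + 1755) + (−(113741/50)t^2 − (227482/25)t + 113741/10)
  −10t^3 − 391t^2 − 1354t + 1755 = ((500/113741)t + 17550/113741)(−(113741/50)t^2 − (227482/25)t + 113741/10) + (0)
Last nonzero remainder: −(113741/50)t^2 − (227482/25)t + 113741/10. Dividing through by −113741/50 gives the monic gcd t^2 + 4t − 5.
Then lcm(f, g) = f·g / gcd(f, g); expanding and making the result monic gives the answer.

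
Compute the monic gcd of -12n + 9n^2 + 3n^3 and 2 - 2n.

By polynomial division,
  3n^3 + 9n^2 - 12n = (-(3/2)n^2 - 6n)(-2n + 2) + (0)
Last nonzero remainder: -2n + 2. Dividing through by -2 gives the monic gcd n - 1.

-1 + n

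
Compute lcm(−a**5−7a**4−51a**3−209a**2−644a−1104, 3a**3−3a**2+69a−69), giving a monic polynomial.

a**6+6a**5+44a**4+158a**3+435a**2+460a−1104

Apply the Euclidean algorithm:
  −a**5−7a**4−51a**3−209a**2−644a−1104 = (−(1/3)a**2−(8/3)a−12)(3a**3−3a**2+69a−69) + (−84a**2−1932)
  3a**3−3a**2+69a−69 = (−(1/28)a+1/28)(−84a**2−1932) + (0)
Last nonzero remainder: −84a**2−1932. Dividing through by −84 gives the monic gcd a**2+23.
Then lcm(f, g) = f·g / gcd(f, g); expanding and making the result monic gives the answer.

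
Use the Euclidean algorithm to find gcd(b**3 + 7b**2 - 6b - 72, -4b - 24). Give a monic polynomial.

By polynomial division,
  b**3 + 7b**2 - 6b - 72 = (-(1/4)b**2 - (1/4)b + 3)(-4b - 24) + (0)
Last nonzero remainder: -4b - 24. Dividing through by -4 gives the monic gcd b + 6.

b + 6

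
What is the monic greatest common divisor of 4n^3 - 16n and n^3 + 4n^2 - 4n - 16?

n^2 - 4

Apply the Euclidean algorithm:
  4n^3 - 16n = (4)(n^3 + 4n^2 - 4n - 16) + (-16n^2 + 64)
  n^3 + 4n^2 - 4n - 16 = (-(1/16)n - 1/4)(-16n^2 + 64) + (0)
Last nonzero remainder: -16n^2 + 64. Dividing through by -16 gives the monic gcd n^2 - 4.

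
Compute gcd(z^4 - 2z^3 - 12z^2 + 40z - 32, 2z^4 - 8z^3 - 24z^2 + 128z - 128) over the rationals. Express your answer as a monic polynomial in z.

z^3 - 12z + 16

Euclidean algorithm in ℚ[z]:
  z^4 - 2z^3 - 12z^2 + 40z - 32 = (1/2)(2z^4 - 8z^3 - 24z^2 + 128z - 128) + (2z^3 - 24z + 32)
  2z^4 - 8z^3 - 24z^2 + 128z - 128 = (z - 4)(2z^3 - 24z + 32) + (0)
Last nonzero remainder: 2z^3 - 24z + 32. Dividing through by 2 gives the monic gcd z^3 - 12z + 16.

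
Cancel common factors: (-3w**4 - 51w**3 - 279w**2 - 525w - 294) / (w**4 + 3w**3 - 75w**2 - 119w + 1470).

(-3w**2 - 9w - 6)/(w**2 - 11w + 30)

Euclidean algorithm in ℚ[w]:
  -3w**4 - 51w**3 - 279w**2 - 525w - 294 = (-3)(w**4 + 3w**3 - 75w**2 - 119w + 1470) + (-42w**3 - 504w**2 - 882w + 4116)
  w**4 + 3w**3 - 75w**2 - 119w + 1470 = (-(1/42)w + 3/14)(-42w**3 - 504w**2 - 882w + 4116) + (12w**2 + 168w + 588)
  -42w**3 - 504w**2 - 882w + 4116 = (-(7/2)w + 7)(12w**2 + 168w + 588) + (0)
Last nonzero remainder: 12w**2 + 168w + 588. Dividing through by 12 gives the monic gcd w**2 + 14w + 49.
Cancel w**2 + 14w + 49 from numerator and denominator to get the reduced form.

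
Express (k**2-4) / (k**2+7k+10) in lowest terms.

By polynomial division,
  k**2-4 = (k**2+7k+10) + (-7k-14)
  k**2+7k+10 = (-(1/7)k-5/7)(-7k-14) + (0)
Last nonzero remainder: -7k-14. Dividing through by -7 gives the monic gcd k+2.
Cancel k+2 from numerator and denominator to get the reduced form.

(k-2)/(k+5)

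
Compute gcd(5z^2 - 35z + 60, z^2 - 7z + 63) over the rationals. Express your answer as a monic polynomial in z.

Euclidean algorithm in ℚ[z]:
  5z^2 - 35z + 60 = (5)(z^2 - 7z + 63) + (-255)
  z^2 - 7z + 63 = (-(1/255)z^2 + (7/255)z - 21/85)(-255) + (0)
The last nonzero remainder is the constant -255, so the polynomials are coprime and gcd = 1.

1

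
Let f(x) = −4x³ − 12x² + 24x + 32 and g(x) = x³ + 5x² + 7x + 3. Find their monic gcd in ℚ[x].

By polynomial division,
  −4x³ − 12x² + 24x + 32 = (−4)(x³ + 5x² + 7x + 3) + (8x² + 52x + 44)
  x³ + 5x² + 7x + 3 = ((1/8)x − 3/16)(8x² + 52x + 44) + ((45/4)x + 45/4)
  8x² + 52x + 44 = ((32/45)x + 176/45)((45/4)x + 45/4) + (0)
Last nonzero remainder: (45/4)x + 45/4. Dividing through by 45/4 gives the monic gcd x + 1.

x + 1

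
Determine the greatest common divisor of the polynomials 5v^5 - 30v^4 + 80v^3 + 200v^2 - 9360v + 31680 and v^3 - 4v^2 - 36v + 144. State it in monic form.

v^3 - 4v^2 - 36v + 144

By polynomial division,
  5v^5 - 30v^4 + 80v^3 + 200v^2 - 9360v + 31680 = (5v^2 - 10v + 220)(v^3 - 4v^2 - 36v + 144) + (0)
The last nonzero remainder v^3 - 4v^2 - 36v + 144 is already monic.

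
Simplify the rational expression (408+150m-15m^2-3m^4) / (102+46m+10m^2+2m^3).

(24+6m-3m^2)/(6+2m)

By polynomial division,
  -3m^4-15m^2+150m+408 = (-(3/2)m+15/2)(2m^3+10m^2+46m+102) + (-21m^2-42m-357)
  2m^3+10m^2+46m+102 = (-(2/21)m-2/7)(-21m^2-42m-357) + (0)
Last nonzero remainder: -21m^2-42m-357. Dividing through by -21 gives the monic gcd m^2+2m+17.
Cancel m^2+2m+17 from numerator and denominator to get the reduced form.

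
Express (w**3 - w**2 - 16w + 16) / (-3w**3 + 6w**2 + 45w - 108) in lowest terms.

Euclidean algorithm in ℚ[w]:
  w**3 - w**2 - 16w + 16 = (-1/3)(-3w**3 + 6w**2 + 45w - 108) + (w**2 - w - 20)
  -3w**3 + 6w**2 + 45w - 108 = (-3w + 3)(w**2 - w - 20) + (-12w - 48)
  w**2 - w - 20 = (-(1/12)w + 5/12)(-12w - 48) + (0)
Last nonzero remainder: -12w - 48. Dividing through by -12 gives the monic gcd w + 4.
Cancel w + 4 from numerator and denominator to get the reduced form.

(-w**2 + 5w - 4)/(3w**2 - 18w + 27)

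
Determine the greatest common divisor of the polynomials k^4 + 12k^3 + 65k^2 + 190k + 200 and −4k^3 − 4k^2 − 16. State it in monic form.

Apply the Euclidean algorithm:
  k^4 + 12k^3 + 65k^2 + 190k + 200 = (−(1/4)k − 11/4)(−4k^3 − 4k^2 − 16) + (54k^2 + 186k + 156)
  −4k^3 − 4k^2 − 16 = (−(2/27)k + 44/243)(54k^2 + 186k + 156) + (−(1792/81)k − 3584/81)
  54k^2 + 186k + 156 = (−(2187/896)k − 3159/896)(−(1792/81)k − 3584/81) + (0)
Last nonzero remainder: −(1792/81)k − 3584/81. Dividing through by −1792/81 gives the monic gcd k + 2.

k + 2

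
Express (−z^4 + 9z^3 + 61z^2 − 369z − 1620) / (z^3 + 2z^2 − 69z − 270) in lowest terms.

(−z^2 + 5z + 36)/(z + 6)

Apply the Euclidean algorithm:
  −z^4 + 9z^3 + 61z^2 − 369z − 1620 = (−z + 11)(z^3 + 2z^2 − 69z − 270) + (−30z^2 + 120z + 1350)
  z^3 + 2z^2 − 69z − 270 = (−(1/30)z − 1/5)(−30z^2 + 120z + 1350) + (0)
Last nonzero remainder: −30z^2 + 120z + 1350. Dividing through by −30 gives the monic gcd z^2 − 4z − 45.
Cancel z^2 − 4z − 45 from numerator and denominator to get the reduced form.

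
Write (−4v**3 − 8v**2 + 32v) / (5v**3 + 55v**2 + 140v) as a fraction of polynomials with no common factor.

(−4v + 8)/(5v + 35)

Repeated division with remainder:
  −4v**3 − 8v**2 + 32v = (−4/5)(5v**3 + 55v**2 + 140v) + (36v**2 + 144v)
  5v**3 + 55v**2 + 140v = ((5/36)v + 35/36)(36v**2 + 144v) + (0)
Last nonzero remainder: 36v**2 + 144v. Dividing through by 36 gives the monic gcd v**2 + 4v.
Cancel v**2 + 4v from numerator and denominator to get the reduced form.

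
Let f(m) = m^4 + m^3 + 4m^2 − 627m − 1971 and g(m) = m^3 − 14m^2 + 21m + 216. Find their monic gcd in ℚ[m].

m^2 − 6m − 27

Apply the Euclidean algorithm:
  m^4 + m^3 + 4m^2 − 627m − 1971 = (m + 15)(m^3 − 14m^2 + 21m + 216) + (193m^2 − 1158m − 5211)
  m^3 − 14m^2 + 21m + 216 = ((1/193)m − 8/193)(193m^2 − 1158m − 5211) + (0)
Last nonzero remainder: 193m^2 − 1158m − 5211. Dividing through by 193 gives the monic gcd m^2 − 6m − 27.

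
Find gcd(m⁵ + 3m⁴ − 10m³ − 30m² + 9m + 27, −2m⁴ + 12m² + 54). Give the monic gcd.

Apply the Euclidean algorithm:
  m⁵ + 3m⁴ − 10m³ − 30m² + 9m + 27 = (−(1/2)m − 3/2)(−2m⁴ + 12m² + 54) + (−4m³ − 12m² + 36m + 108)
  −2m⁴ + 12m² + 54 = ((1/2)m − 3/2)(−4m³ − 12m² + 36m + 108) + (−24m² + 216)
  −4m³ − 12m² + 36m + 108 = ((1/6)m + 1/2)(−24m² + 216) + (0)
Last nonzero remainder: −24m² + 216. Dividing through by −24 gives the monic gcd m² − 9.

m² − 9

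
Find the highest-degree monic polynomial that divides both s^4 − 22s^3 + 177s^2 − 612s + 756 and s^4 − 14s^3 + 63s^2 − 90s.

Repeated division with remainder:
  s^4 − 22s^3 + 177s^2 − 612s + 756 = (s^4 − 14s^3 + 63s^2 − 90s) + (−8s^3 + 114s^2 − 522s + 756)
  s^4 − 14s^3 + 63s^2 − 90s = (−(1/8)s − 1/32)(−8s^3 + 114s^2 − 522s + 756) + ((21/16)s^2 − (189/16)s + 189/8)
  −8s^3 + 114s^2 − 522s + 756 = (−(128/21)s + 32)((21/16)s^2 − (189/16)s + 189/8) + (0)
Last nonzero remainder: (21/16)s^2 − (189/16)s + 189/8. Dividing through by 21/16 gives the monic gcd s^2 − 9s + 18.

s^2 − 9s + 18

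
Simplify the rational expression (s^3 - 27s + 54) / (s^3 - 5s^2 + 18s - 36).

(s^2 + 3s - 18)/(s^2 - 2s + 12)

Apply the Euclidean algorithm:
  s^3 - 27s + 54 = (s^3 - 5s^2 + 18s - 36) + (5s^2 - 45s + 90)
  s^3 - 5s^2 + 18s - 36 = ((1/5)s + 4/5)(5s^2 - 45s + 90) + (36s - 108)
  5s^2 - 45s + 90 = ((5/36)s - 5/6)(36s - 108) + (0)
Last nonzero remainder: 36s - 108. Dividing through by 36 gives the monic gcd s - 3.
Cancel s - 3 from numerator and denominator to get the reduced form.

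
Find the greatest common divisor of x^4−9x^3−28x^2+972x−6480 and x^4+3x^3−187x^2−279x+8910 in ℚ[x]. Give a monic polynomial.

x^2+x−90

Apply the Euclidean algorithm:
  x^4−9x^3−28x^2+972x−6480 = (x^4+3x^3−187x^2−279x+8910) + (−12x^3+159x^2+1251x−15390)
  x^4+3x^3−187x^2−279x+8910 = (−(1/12)x−65/48)(−12x^3+159x^2+1251x−15390) + ((2121/16)x^2+(2121/16)x−95445/8)
  −12x^3+159x^2+1251x−15390 = (−(64/707)x+912/707)((2121/16)x^2+(2121/16)x−95445/8) + (0)
Last nonzero remainder: (2121/16)x^2+(2121/16)x−95445/8. Dividing through by 2121/16 gives the monic gcd x^2+x−90.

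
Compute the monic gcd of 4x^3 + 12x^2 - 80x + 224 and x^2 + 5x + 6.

1

Apply the Euclidean algorithm:
  4x^3 + 12x^2 - 80x + 224 = (4x - 8)(x^2 + 5x + 6) + (-64x + 272)
  x^2 + 5x + 6 = (-(1/64)x - 37/256)(-64x + 272) + (725/16)
  -64x + 272 = (-(1024/725)x + 4352/725)(725/16) + (0)
The last nonzero remainder is the constant 725/16, so the polynomials are coprime and gcd = 1.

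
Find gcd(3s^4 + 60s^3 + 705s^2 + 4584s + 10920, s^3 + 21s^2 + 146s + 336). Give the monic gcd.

Euclidean algorithm in ℚ[s]:
  3s^4 + 60s^3 + 705s^2 + 4584s + 10920 = (3s - 3)(s^3 + 21s^2 + 146s + 336) + (330s^2 + 4014s + 11928)
  s^3 + 21s^2 + 146s + 336 = ((1/330)s + 81/3025)(330s^2 + 4014s + 11928) + ((7176/3025)s + 50232/3025)
  330s^2 + 4014s + 11928 = ((166375/1196)s + 214775/299)((7176/3025)s + 50232/3025) + (0)
Last nonzero remainder: (7176/3025)s + 50232/3025. Dividing through by 7176/3025 gives the monic gcd s + 7.

s + 7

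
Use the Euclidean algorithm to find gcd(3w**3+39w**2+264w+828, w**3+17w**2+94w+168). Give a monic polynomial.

By polynomial division,
  3w**3+39w**2+264w+828 = (3)(w**3+17w**2+94w+168) + (-12w**2-18w+324)
  w**3+17w**2+94w+168 = (-(1/12)w-31/24)(-12w**2-18w+324) + ((391/4)w+1173/2)
  -12w**2-18w+324 = (-(48/391)w+216/391)((391/4)w+1173/2) + (0)
Last nonzero remainder: (391/4)w+1173/2. Dividing through by 391/4 gives the monic gcd w+6.

w+6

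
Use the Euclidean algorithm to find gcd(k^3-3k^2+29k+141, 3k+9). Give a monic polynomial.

k+3

Apply the Euclidean algorithm:
  k^3-3k^2+29k+141 = ((1/3)k^2-2k+47/3)(3k+9) + (0)
Last nonzero remainder: 3k+9. Dividing through by 3 gives the monic gcd k+3.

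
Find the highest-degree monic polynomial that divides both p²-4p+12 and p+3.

Repeated division with remainder:
  p²-4p+12 = (p-7)(p+3) + (33)
  p+3 = ((1/33)p+1/11)(33) + (0)
The last nonzero remainder is the constant 33, so the polynomials are coprime and gcd = 1.

1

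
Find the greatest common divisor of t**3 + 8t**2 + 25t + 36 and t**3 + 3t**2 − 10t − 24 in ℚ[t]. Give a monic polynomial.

Euclidean algorithm in ℚ[t]:
  t**3 + 8t**2 + 25t + 36 = (t**3 + 3t**2 − 10t − 24) + (5t**2 + 35t + 60)
  t**3 + 3t**2 − 10t − 24 = ((1/5)t − 4/5)(5t**2 + 35t + 60) + (6t + 24)
  5t**2 + 35t + 60 = ((5/6)t + 5/2)(6t + 24) + (0)
Last nonzero remainder: 6t + 24. Dividing through by 6 gives the monic gcd t + 4.

t + 4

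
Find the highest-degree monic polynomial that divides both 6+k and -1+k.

Repeated division with remainder:
  k+6 = (k-1) + (7)
  k-1 = ((1/7)k-1/7)(7) + (0)
The last nonzero remainder is the constant 7, so the polynomials are coprime and gcd = 1.

1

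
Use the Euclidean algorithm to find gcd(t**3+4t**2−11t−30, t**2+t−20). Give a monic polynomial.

Apply the Euclidean algorithm:
  t**3+4t**2−11t−30 = (t+3)(t**2+t−20) + (6t+30)
  t**2+t−20 = ((1/6)t−2/3)(6t+30) + (0)
Last nonzero remainder: 6t+30. Dividing through by 6 gives the monic gcd t+5.

t+5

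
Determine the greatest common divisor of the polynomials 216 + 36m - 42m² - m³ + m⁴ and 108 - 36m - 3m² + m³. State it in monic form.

108 - 36m - 3m² + m³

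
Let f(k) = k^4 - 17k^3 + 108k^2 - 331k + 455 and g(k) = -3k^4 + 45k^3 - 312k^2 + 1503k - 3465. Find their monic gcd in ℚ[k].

k^2 - 12k + 35

Euclidean algorithm in ℚ[k]:
  k^4 - 17k^3 + 108k^2 - 331k + 455 = (-1/3)(-3k^4 + 45k^3 - 312k^2 + 1503k - 3465) + (-2k^3 + 4k^2 + 170k - 700)
  -3k^4 + 45k^3 - 312k^2 + 1503k - 3465 = ((3/2)k - 39/2)(-2k^3 + 4k^2 + 170k - 700) + (-489k^2 + 5868k - 17115)
  -2k^3 + 4k^2 + 170k - 700 = ((2/489)k + 20/489)(-489k^2 + 5868k - 17115) + (0)
Last nonzero remainder: -489k^2 + 5868k - 17115. Dividing through by -489 gives the monic gcd k^2 - 12k + 35.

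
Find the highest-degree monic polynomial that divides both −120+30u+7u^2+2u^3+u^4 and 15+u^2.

15+u^2

Repeated division with remainder:
  u^4+2u^3+7u^2+30u−120 = (u^2+2u−8)(u^2+15) + (0)
The last nonzero remainder u^2+15 is already monic.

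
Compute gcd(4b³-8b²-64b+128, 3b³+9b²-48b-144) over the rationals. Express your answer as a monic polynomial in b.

b²-16

Repeated division with remainder:
  4b³-8b²-64b+128 = (4/3)(3b³+9b²-48b-144) + (-20b²+320)
  3b³+9b²-48b-144 = (-(3/20)b-9/20)(-20b²+320) + (0)
Last nonzero remainder: -20b²+320. Dividing through by -20 gives the monic gcd b²-16.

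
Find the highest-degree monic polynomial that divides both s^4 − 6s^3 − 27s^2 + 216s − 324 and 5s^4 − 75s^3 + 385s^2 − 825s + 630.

s^2 − 6s + 9

Repeated division with remainder:
  s^4 − 6s^3 − 27s^2 + 216s − 324 = (1/5)(5s^4 − 75s^3 + 385s^2 − 825s + 630) + (9s^3 − 104s^2 + 381s − 450)
  5s^4 − 75s^3 + 385s^2 − 825s + 630 = ((5/9)s − 155/81)(9s^3 − 104s^2 + 381s − 450) + (−(2080/81)s^2 + (4160/27)s − 2080/9)
  9s^3 − 104s^2 + 381s − 450 = (−(729/2080)s + 405/208)(−(2080/81)s^2 + (4160/27)s − 2080/9) + (0)
Last nonzero remainder: −(2080/81)s^2 + (4160/27)s − 2080/9. Dividing through by −2080/81 gives the monic gcd s^2 − 6s + 9.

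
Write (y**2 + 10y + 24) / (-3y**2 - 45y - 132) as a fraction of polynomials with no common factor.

(-y - 6)/(3y + 33)

Apply the Euclidean algorithm:
  y**2 + 10y + 24 = (-1/3)(-3y**2 - 45y - 132) + (-5y - 20)
  -3y**2 - 45y - 132 = ((3/5)y + 33/5)(-5y - 20) + (0)
Last nonzero remainder: -5y - 20. Dividing through by -5 gives the monic gcd y + 4.
Cancel y + 4 from numerator and denominator to get the reduced form.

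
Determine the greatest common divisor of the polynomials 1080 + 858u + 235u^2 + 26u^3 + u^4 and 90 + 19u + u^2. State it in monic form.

Euclidean algorithm in ℚ[u]:
  u^4 + 26u^3 + 235u^2 + 858u + 1080 = (u^2 + 7u + 12)(u^2 + 19u + 90) + (0)
The last nonzero remainder u^2 + 19u + 90 is already monic.

90 + 19u + u^2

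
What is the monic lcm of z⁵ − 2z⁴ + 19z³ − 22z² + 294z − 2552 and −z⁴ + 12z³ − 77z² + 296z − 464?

z⁶ − 6z⁵ + 27z⁴ − 98z³ + 382z² − 3728z + 10208

By polynomial division,
  z⁵ − 2z⁴ + 19z³ − 22z² + 294z − 2552 = (−z − 10)(−z⁴ + 12z³ − 77z² + 296z − 464) + (62z³ − 496z² + 2790z − 7192)
  −z⁴ + 12z³ − 77z² + 296z − 464 = (−(1/62)z + 2/31)(62z³ − 496z² + 2790z − 7192) + (0)
Last nonzero remainder: 62z³ − 496z² + 2790z − 7192. Dividing through by 62 gives the monic gcd z³ − 8z² + 45z − 116.
Then lcm(f, g) = f·g / gcd(f, g); expanding and making the result monic gives the answer.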